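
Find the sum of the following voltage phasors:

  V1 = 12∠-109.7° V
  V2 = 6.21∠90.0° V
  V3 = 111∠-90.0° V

Step 1 — Convert each phasor to rectangular form:
  V1 = 12·(cos(-109.7°) + j·sin(-109.7°)) = -4.045 - j11.3 V
  V2 = 6.21·(cos(90.0°) + j·sin(90.0°)) = 0 + j6.21 V
  V3 = 111·(cos(-90.0°) + j·sin(-90.0°)) = 0 - j111 V
Step 2 — Sum components: V_total = -4.045 - j116.1 V.
Step 3 — Convert to polar: |V_total| = 116.2 V, ∠V_total = -92.0°.

V_total = 116.2∠-92.0° V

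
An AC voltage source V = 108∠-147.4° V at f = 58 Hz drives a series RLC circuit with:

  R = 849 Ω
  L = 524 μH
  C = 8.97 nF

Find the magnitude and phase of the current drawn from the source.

Step 1 — Angular frequency: ω = 2π·f = 2π·58 = 364.4 rad/s.
Step 2 — Component impedances:
  R: Z = R = 849 Ω
  L: Z = jωL = j·364.4·0.000524 = 0 + j0.191 Ω
  C: Z = 1/(jωC) = -j/(ω·C) = 0 - j3.059e+05 Ω
Step 3 — Series combination: Z_total = R + L + C = 849 - j3.059e+05 Ω = 3.059e+05∠-89.8° Ω.
Step 4 — Source phasor: V = 108∠-147.4° V = -90.98 - j58.19 V.
Step 5 — Ohm's law: I = V / Z_total = (-90.98 - j58.19) / (849 - j3.059e+05) = 0.0001894 - j0.0002979 A.
Step 6 — Convert to polar: |I| = 0.000353 A, ∠I = -57.6°.

I = 0.000353∠-57.6° A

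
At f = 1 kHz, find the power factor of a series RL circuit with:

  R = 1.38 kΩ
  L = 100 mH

Step 1 — Angular frequency: ω = 2π·f = 2π·1000 = 6283 rad/s.
Step 2 — Component impedances:
  R: Z = R = 1380 Ω
  L: Z = jωL = j·6283·0.1 = 0 + j628.3 Ω
Step 3 — Series combination: Z_total = R + L = 1380 + j628.3 Ω = 1516∠24.5° Ω.
Step 4 — Power factor: PF = cos(φ) = Re(Z)/|Z| = 1380/1516.3 = 0.9101.
Step 5 — Type: Im(Z) = 628.3 ⇒ lagging (phase φ = 24.5°).

PF = 0.9101 (lagging, φ = 24.5°)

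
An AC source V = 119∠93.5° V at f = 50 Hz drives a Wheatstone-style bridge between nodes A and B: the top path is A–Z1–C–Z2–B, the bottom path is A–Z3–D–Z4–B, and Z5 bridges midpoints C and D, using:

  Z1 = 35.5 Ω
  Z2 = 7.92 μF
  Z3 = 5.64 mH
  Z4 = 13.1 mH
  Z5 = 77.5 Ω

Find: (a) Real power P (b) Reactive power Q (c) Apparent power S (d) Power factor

Step 1 — Angular frequency: ω = 2π·f = 2π·50 = 314.2 rad/s.
Step 2 — Component impedances:
  Z1: Z = R = 35.5 Ω
  Z2: Z = 1/(jωC) = -j/(ω·C) = 0 - j401.9 Ω
  Z3: Z = jωL = j·314.2·0.00564 = 0 + j1.772 Ω
  Z4: Z = jωL = j·314.2·0.0131 = 0 + j4.115 Ω
  Z5: Z = R = 77.5 Ω
Step 3 — Bridge requires nodal analysis (the Z5 bridge couples midpoints C and D, so the two paths cannot be reduced to a simple series/parallel combination). Setting node B to ground and injecting 1 A at node A, the 3-node admittance system at A, C, D solves to V_A = Z_AB = 0.03266 + j5.958 Ω = 5.958∠89.7° Ω.
Step 4 — Source phasor: V = 119∠93.5° V = -7.265 + j118.8 V.
Step 5 — Current: I = V / Z = 19.93 + j1.329 A = 19.97∠3.8° A.
Step 6 — Complex power: S = V·I* = 13.03 + j2377 VA.
Step 7 — Real power: P = Re(S) = 13.03 W.
Step 8 — Reactive power: Q = Im(S) = 2377 VAR.
Step 9 — Apparent power: |S| = 2377 VA.
Step 10 — Power factor: PF = P/|S| = 0.005482 (lagging).

(a) P = 13.03 W  (b) Q = 2377 VAR  (c) S = 2377 VA  (d) PF = 0.005482 (lagging)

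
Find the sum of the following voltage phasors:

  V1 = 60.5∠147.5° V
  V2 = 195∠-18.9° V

Step 1 — Convert each phasor to rectangular form:
  V1 = 60.5·(cos(147.5°) + j·sin(147.5°)) = -51.03 + j32.51 V
  V2 = 195·(cos(-18.9°) + j·sin(-18.9°)) = 184.5 - j63.16 V
Step 2 — Sum components: V_total = 133.5 - j30.66 V.
Step 3 — Convert to polar: |V_total| = 136.9 V, ∠V_total = -12.9°.

V_total = 136.9∠-12.9° V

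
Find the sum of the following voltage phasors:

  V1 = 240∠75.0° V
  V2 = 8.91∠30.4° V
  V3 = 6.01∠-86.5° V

Step 1 — Convert each phasor to rectangular form:
  V1 = 240·(cos(75.0°) + j·sin(75.0°)) = 62.12 + j231.8 V
  V2 = 8.91·(cos(30.4°) + j·sin(30.4°)) = 7.685 + j4.509 V
  V3 = 6.01·(cos(-86.5°) + j·sin(-86.5°)) = 0.3669 - j5.999 V
Step 2 — Sum components: V_total = 70.17 + j230.3 V.
Step 3 — Convert to polar: |V_total| = 240.8 V, ∠V_total = 73.1°.

V_total = 240.8∠73.1° V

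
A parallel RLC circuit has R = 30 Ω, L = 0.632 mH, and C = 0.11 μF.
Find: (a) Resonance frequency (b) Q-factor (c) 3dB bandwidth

Step 1 — Resonance: ω₀ = 1/√(LC) = 1/√(0.000632·1.1e-07) = 1.199e+05 rad/s.
Step 2 — f₀ = ω₀/(2π) = 1.909e+04 Hz.
Step 3 — Parallel Q: Q = R/(ω₀L) = 30/(1.199e+05·0.000632) = 0.3958.
Step 4 — Bandwidth: Δω = ω₀/Q = 3.03e+05 rad/s; BW = Δω/(2π) = 4.823e+04 Hz.

(a) f₀ = 1.909e+04 Hz  (b) Q = 0.3958  (c) BW = 4.823e+04 Hz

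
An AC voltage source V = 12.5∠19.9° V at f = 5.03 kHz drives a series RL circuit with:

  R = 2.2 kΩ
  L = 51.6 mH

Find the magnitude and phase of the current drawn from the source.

Step 1 — Angular frequency: ω = 2π·f = 2π·5030 = 3.16e+04 rad/s.
Step 2 — Component impedances:
  R: Z = R = 2200 Ω
  L: Z = jωL = j·3.16e+04·0.0516 = 0 + j1631 Ω
Step 3 — Series combination: Z_total = R + L = 2200 + j1631 Ω = 2739∠36.5° Ω.
Step 4 — Source phasor: V = 12.5∠19.9° V = 11.75 + j4.255 V.
Step 5 — Ohm's law: I = V / Z_total = (11.75 + j4.255) / (2200 + j1631) = 0.004373 - j0.001308 A.
Step 6 — Convert to polar: |I| = 0.004565 A, ∠I = -16.6°.

I = 0.004565∠-16.6° A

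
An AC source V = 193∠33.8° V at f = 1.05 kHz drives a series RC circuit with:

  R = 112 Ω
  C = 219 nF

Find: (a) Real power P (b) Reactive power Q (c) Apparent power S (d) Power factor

Step 1 — Angular frequency: ω = 2π·f = 2π·1050 = 6597 rad/s.
Step 2 — Component impedances:
  R: Z = R = 112 Ω
  C: Z = 1/(jωC) = -j/(ω·C) = 0 - j692.1 Ω
Step 3 — Series combination: Z_total = R + C = 112 - j692.1 Ω = 701.1∠-80.8° Ω.
Step 4 — Source phasor: V = 193∠33.8° V = 160.4 + j107.4 V.
Step 5 — Current: I = V / Z = -0.1146 + j0.2503 A = 0.2753∠114.6° A.
Step 6 — Complex power: S = V·I* = 8.487 - j52.44 VA.
Step 7 — Real power: P = Re(S) = 8.487 W.
Step 8 — Reactive power: Q = Im(S) = -52.44 VAR.
Step 9 — Apparent power: |S| = 53.13 VA.
Step 10 — Power factor: PF = P/|S| = 0.1597 (leading).

(a) P = 8.487 W  (b) Q = -52.44 VAR  (c) S = 53.13 VA  (d) PF = 0.1597 (leading)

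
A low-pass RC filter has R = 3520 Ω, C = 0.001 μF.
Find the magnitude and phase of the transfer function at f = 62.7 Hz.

Step 1 — Angular frequency: ω = 2π·62.7 = 394 rad/s.
Step 2 — Transfer function: H(jω) = 1/(1 + jωRC).
Step 3 — Denominator: 1 + jωRC = 1 + j·394·3520·1e-09 = 1 + j0.001387.
Step 4 — H = 1 - j0.001387.
Step 5 — Magnitude: |H| = 1 (-0.0 dB); phase: φ = -0.1°.

|H| = 1 (-0.0 dB), φ = -0.1°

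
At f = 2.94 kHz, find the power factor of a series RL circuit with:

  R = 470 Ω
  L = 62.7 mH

Step 1 — Angular frequency: ω = 2π·f = 2π·2940 = 1.847e+04 rad/s.
Step 2 — Component impedances:
  R: Z = R = 470 Ω
  L: Z = jωL = j·1.847e+04·0.0627 = 0 + j1158 Ω
Step 3 — Series combination: Z_total = R + L = 470 + j1158 Ω = 1250∠67.9° Ω.
Step 4 — Power factor: PF = cos(φ) = Re(Z)/|Z| = 470/1250 = 0.376.
Step 5 — Type: Im(Z) = 1158 ⇒ lagging (phase φ = 67.9°).

PF = 0.376 (lagging, φ = 67.9°)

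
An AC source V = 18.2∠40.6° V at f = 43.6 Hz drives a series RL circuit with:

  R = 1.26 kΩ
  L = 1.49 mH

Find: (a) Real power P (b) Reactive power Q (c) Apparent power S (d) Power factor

Step 1 — Angular frequency: ω = 2π·f = 2π·43.6 = 273.9 rad/s.
Step 2 — Component impedances:
  R: Z = R = 1260 Ω
  L: Z = jωL = j·273.9·0.00149 = 0 + j0.4082 Ω
Step 3 — Series combination: Z_total = R + L = 1260 + j0.4082 Ω = 1260∠0.0° Ω.
Step 4 — Source phasor: V = 18.2∠40.6° V = 13.82 + j11.84 V.
Step 5 — Current: I = V / Z = 0.01097 + j0.009397 A = 0.01444∠40.6° A.
Step 6 — Complex power: S = V·I* = 0.2629 + j8.516e-05 VA.
Step 7 — Real power: P = Re(S) = 0.2629 W.
Step 8 — Reactive power: Q = Im(S) = 8.516e-05 VAR.
Step 9 — Apparent power: |S| = 0.2629 VA.
Step 10 — Power factor: PF = P/|S| = 1 (lagging).

(a) P = 0.2629 W  (b) Q = 8.516e-05 VAR  (c) S = 0.2629 VA  (d) PF = 1 (lagging)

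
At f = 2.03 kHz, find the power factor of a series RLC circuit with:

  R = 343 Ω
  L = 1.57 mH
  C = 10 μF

Step 1 — Angular frequency: ω = 2π·f = 2π·2030 = 1.275e+04 rad/s.
Step 2 — Component impedances:
  R: Z = R = 343 Ω
  L: Z = jωL = j·1.275e+04·0.00157 = 0 + j20.03 Ω
  C: Z = 1/(jωC) = -j/(ω·C) = 0 - j7.84 Ω
Step 3 — Series combination: Z_total = R + L + C = 343 + j12.18 Ω = 343.2∠2.0° Ω.
Step 4 — Power factor: PF = cos(φ) = Re(Z)/|Z| = 343/343.2 = 0.9994.
Step 5 — Type: Im(Z) = 12.18 ⇒ lagging (phase φ = 2.0°).

PF = 0.9994 (lagging, φ = 2.0°)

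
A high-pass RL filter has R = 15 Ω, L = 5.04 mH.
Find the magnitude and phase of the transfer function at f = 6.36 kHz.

Step 1 — Angular frequency: ω = 2π·6360 = 3.996e+04 rad/s.
Step 2 — Transfer function: H(jω) = jωL/(R + jωL).
Step 3 — Numerator jωL = j·201.4; denominator R + jωL = 15 + j201.4.
Step 4 — H = 0.9945 + j0.07407.
Step 5 — Magnitude: |H| = 0.9972 (-0.0 dB); phase: φ = 4.3°.

|H| = 0.9972 (-0.0 dB), φ = 4.3°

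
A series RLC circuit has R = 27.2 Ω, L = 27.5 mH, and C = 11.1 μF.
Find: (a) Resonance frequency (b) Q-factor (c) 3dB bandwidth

Step 1 — Resonance: ω₀ = 1/√(LC) = 1/√(0.0275·1.11e-05) = 1810 rad/s.
Step 2 — f₀ = ω₀/(2π) = 288.1 Hz.
Step 3 — Series Q: Q = ω₀L/R = 1810·0.0275/27.2 = 1.83.
Step 4 — Bandwidth: Δω = ω₀/Q = 989.1 rad/s; BW = Δω/(2π) = 157.4 Hz.

(a) f₀ = 288.1 Hz  (b) Q = 1.83  (c) BW = 157.4 Hz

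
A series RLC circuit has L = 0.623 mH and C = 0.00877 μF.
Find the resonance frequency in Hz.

Step 1 — Resonance condition Im(Z)=0 gives ω₀ = 1/√(LC).
Step 2 — ω₀ = 1/√(0.000623·8.77e-09) = 4.278e+05 rad/s.
Step 3 — f₀ = ω₀/(2π) = 6.809e+04 Hz.

f₀ = 6.809e+04 Hz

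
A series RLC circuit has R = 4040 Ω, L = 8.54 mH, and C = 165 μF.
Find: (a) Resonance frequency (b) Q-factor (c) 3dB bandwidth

Step 1 — Resonance condition Im(Z)=0 gives ω₀ = 1/√(LC).
Step 2 — ω₀ = 1/√(0.00854·0.000165) = 842.4 rad/s.
Step 3 — f₀ = ω₀/(2π) = 134.1 Hz.
Step 4 — Series Q: Q = ω₀L/R = 842.4·0.00854/4040 = 0.001781.
Step 5 — 3dB bandwidth: Δω = ω₀/Q = 4.731e+05 rad/s; BW = Δω/(2π) = 7.529e+04 Hz.

(a) f₀ = 134.1 Hz  (b) Q = 0.001781  (c) BW = 7.529e+04 Hz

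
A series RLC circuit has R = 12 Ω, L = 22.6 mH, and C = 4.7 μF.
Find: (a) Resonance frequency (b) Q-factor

Step 1 — Resonance condition Im(Z)=0 gives ω₀ = 1/√(LC).
Step 2 — ω₀ = 1/√(0.0226·4.7e-06) = 3068 rad/s.
Step 3 — f₀ = ω₀/(2π) = 488.3 Hz.
Step 4 — Series Q: Q = ω₀L/R = 3068·0.0226/12 = 5.779.

(a) f₀ = 488.3 Hz  (b) Q = 5.779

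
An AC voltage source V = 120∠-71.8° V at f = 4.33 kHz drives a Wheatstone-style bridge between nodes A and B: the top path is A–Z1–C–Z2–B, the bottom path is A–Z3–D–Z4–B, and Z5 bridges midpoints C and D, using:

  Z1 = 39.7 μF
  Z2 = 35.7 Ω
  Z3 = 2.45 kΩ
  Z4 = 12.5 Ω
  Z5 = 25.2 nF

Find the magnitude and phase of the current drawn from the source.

Step 1 — Angular frequency: ω = 2π·f = 2π·4330 = 2.721e+04 rad/s.
Step 2 — Component impedances:
  Z1: Z = 1/(jωC) = -j/(ω·C) = 0 - j0.9259 Ω
  Z2: Z = R = 35.7 Ω
  Z3: Z = R = 2450 Ω
  Z4: Z = R = 12.5 Ω
  Z5: Z = 1/(jωC) = -j/(ω·C) = 0 - j1459 Ω
Step 3 — Bridge requires nodal analysis (the Z5 bridge couples midpoints C and D, so the two paths cannot be reduced to a simple series/parallel combination). Setting node B to ground and injecting 1 A at node A, the 3-node admittance system at A, C, D solves to V_A = Z_AB = 35.16 - j1.739 Ω = 35.21∠-2.8° Ω.
Step 4 — Source phasor: V = 120∠-71.8° V = 37.48 - j114 V.
Step 5 — Ohm's law: I = V / Z_total = (37.48 - j114) / (35.16 - j1.739) = 1.223 - j3.181 A.
Step 6 — Convert to polar: |I| = 3.408 A, ∠I = -69.0°.

I = 3.408∠-69.0° A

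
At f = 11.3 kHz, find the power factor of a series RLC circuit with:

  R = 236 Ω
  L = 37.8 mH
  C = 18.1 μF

Step 1 — Angular frequency: ω = 2π·f = 2π·1.13e+04 = 7.1e+04 rad/s.
Step 2 — Component impedances:
  R: Z = R = 236 Ω
  L: Z = jωL = j·7.1e+04·0.0378 = 0 + j2684 Ω
  C: Z = 1/(jωC) = -j/(ω·C) = 0 - j0.7781 Ω
Step 3 — Series combination: Z_total = R + L + C = 236 + j2683 Ω = 2693∠85.0° Ω.
Step 4 — Power factor: PF = cos(φ) = Re(Z)/|Z| = 236/2693.4 = 0.08762.
Step 5 — Type: Im(Z) = 2683 ⇒ lagging (phase φ = 85.0°).

PF = 0.08762 (lagging, φ = 85.0°)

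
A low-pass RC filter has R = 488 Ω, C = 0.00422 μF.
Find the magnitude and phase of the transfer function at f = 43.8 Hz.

Step 1 — Angular frequency: ω = 2π·43.8 = 275.2 rad/s.
Step 2 — Transfer function: H(jω) = 1/(1 + jωRC).
Step 3 — Denominator: 1 + jωRC = 1 + j·275.2·488·4.22e-09 = 1 + j0.0005667.
Step 4 — H = 1 - j0.0005667.
Step 5 — Magnitude: |H| = 1 (-0.0 dB); phase: φ = -0.0°.

|H| = 1 (-0.0 dB), φ = -0.0°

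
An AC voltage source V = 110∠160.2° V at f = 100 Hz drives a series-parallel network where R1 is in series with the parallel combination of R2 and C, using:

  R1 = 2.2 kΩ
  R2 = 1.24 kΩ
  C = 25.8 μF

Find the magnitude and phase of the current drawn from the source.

Step 1 — Angular frequency: ω = 2π·f = 2π·100 = 628.3 rad/s.
Step 2 — Component impedances:
  R1: Z = R = 2200 Ω
  R2: Z = R = 1240 Ω
  C: Z = 1/(jωC) = -j/(ω·C) = 0 - j61.69 Ω
Step 3 — Parallel branch: R2 || C = 1/(1/R2 + 1/C) = 3.061 - j61.54 Ω.
Step 4 — Series with R1: Z_total = R1 + (R2 || C) = 2203 - j61.54 Ω = 2204∠-1.6° Ω.
Step 5 — Source phasor: V = 110∠160.2° V = -103.5 + j37.26 V.
Step 6 — Ohm's law: I = V / Z_total = (-103.5 + j37.26) / (2203 - j61.54) = -0.04741 + j0.01559 A.
Step 7 — Convert to polar: |I| = 0.04991 A, ∠I = 161.8°.

I = 0.04991∠161.8° A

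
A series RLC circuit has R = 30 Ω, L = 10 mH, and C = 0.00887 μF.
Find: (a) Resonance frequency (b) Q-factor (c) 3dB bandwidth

Step 1 — Resonance: ω₀ = 1/√(LC) = 1/√(0.01·8.87e-09) = 1.062e+05 rad/s.
Step 2 — f₀ = ω₀/(2π) = 1.69e+04 Hz.
Step 3 — Series Q: Q = ω₀L/R = 1.062e+05·0.01/30 = 35.39.
Step 4 — Bandwidth: Δω = ω₀/Q = 3000 rad/s; BW = Δω/(2π) = 477.5 Hz.

(a) f₀ = 1.69e+04 Hz  (b) Q = 35.39  (c) BW = 477.5 Hz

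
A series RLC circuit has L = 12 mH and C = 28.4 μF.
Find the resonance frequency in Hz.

Step 1 — Resonance condition Im(Z)=0 gives ω₀ = 1/√(LC).
Step 2 — ω₀ = 1/√(0.012·2.84e-05) = 1713 rad/s.
Step 3 — f₀ = ω₀/(2π) = 272.6 Hz.

f₀ = 272.6 Hz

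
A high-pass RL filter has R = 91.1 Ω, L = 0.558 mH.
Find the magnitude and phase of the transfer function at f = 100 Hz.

Step 1 — Angular frequency: ω = 2π·100 = 628.3 rad/s.
Step 2 — Transfer function: H(jω) = jωL/(R + jωL).
Step 3 — Numerator jωL = j·0.3506; denominator R + jωL = 91.1 + j0.3506.
Step 4 — H = 1.481e-05 + j0.003848.
Step 5 — Magnitude: |H| = 0.003849 (-48.3 dB); phase: φ = 89.8°.

|H| = 0.003849 (-48.3 dB), φ = 89.8°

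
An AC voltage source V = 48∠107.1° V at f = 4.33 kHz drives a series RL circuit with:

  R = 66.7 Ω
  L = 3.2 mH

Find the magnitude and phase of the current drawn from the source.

Step 1 — Angular frequency: ω = 2π·f = 2π·4330 = 2.721e+04 rad/s.
Step 2 — Component impedances:
  R: Z = R = 66.7 Ω
  L: Z = jωL = j·2.721e+04·0.0032 = 0 + j87.06 Ω
Step 3 — Series combination: Z_total = R + L = 66.7 + j87.06 Ω = 109.7∠52.5° Ω.
Step 4 — Source phasor: V = 48∠107.1° V = -14.11 + j45.88 V.
Step 5 — Ohm's law: I = V / Z_total = (-14.11 + j45.88) / (66.7 + j87.06) = 0.2538 + j0.3566 A.
Step 6 — Convert to polar: |I| = 0.4377 A, ∠I = 54.6°.

I = 0.4377∠54.6° A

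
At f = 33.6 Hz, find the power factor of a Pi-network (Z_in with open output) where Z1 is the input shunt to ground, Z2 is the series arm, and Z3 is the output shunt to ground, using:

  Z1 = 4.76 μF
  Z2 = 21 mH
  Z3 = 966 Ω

Step 1 — Angular frequency: ω = 2π·f = 2π·33.6 = 211.1 rad/s.
Step 2 — Component impedances:
  Z1: Z = 1/(jωC) = -j/(ω·C) = 0 - j995.1 Ω
  Z2: Z = jωL = j·211.1·0.021 = 0 + j4.433 Ω
  Z3: Z = R = 966 Ω
Step 3 — With open output, the series arm Z2 and the output shunt Z3 appear in series to ground: Z2 + Z3 = 966 + j4.433 Ω.
Step 4 — Parallel with input shunt Z1: Z_in = Z1 || (Z2 + Z3) = 499.6 - j482.7 Ω = 694.7∠-44.0° Ω.
Step 5 — Power factor: PF = cos(φ) = Re(Z)/|Z| = 499.6/694.7 = 0.7192.
Step 6 — Type: Im(Z) = -482.7 ⇒ leading (phase φ = -44.0°).

PF = 0.7192 (leading, φ = -44.0°)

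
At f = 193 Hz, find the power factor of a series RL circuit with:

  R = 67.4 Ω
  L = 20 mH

Step 1 — Angular frequency: ω = 2π·f = 2π·193 = 1213 rad/s.
Step 2 — Component impedances:
  R: Z = R = 67.4 Ω
  L: Z = jωL = j·1213·0.02 = 0 + j24.25 Ω
Step 3 — Series combination: Z_total = R + L = 67.4 + j24.25 Ω = 71.63∠19.8° Ω.
Step 4 — Power factor: PF = cos(φ) = Re(Z)/|Z| = 67.4/71.63 = 0.9409.
Step 5 — Type: Im(Z) = 24.25 ⇒ lagging (phase φ = 19.8°).

PF = 0.9409 (lagging, φ = 19.8°)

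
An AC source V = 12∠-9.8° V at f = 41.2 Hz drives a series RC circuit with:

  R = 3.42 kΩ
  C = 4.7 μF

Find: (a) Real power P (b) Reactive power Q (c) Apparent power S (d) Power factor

Step 1 — Angular frequency: ω = 2π·f = 2π·41.2 = 258.9 rad/s.
Step 2 — Component impedances:
  R: Z = R = 3420 Ω
  C: Z = 1/(jωC) = -j/(ω·C) = 0 - j821.9 Ω
Step 3 — Series combination: Z_total = R + C = 3420 - j821.9 Ω = 3517∠-13.5° Ω.
Step 4 — Source phasor: V = 12∠-9.8° V = 11.82 - j2.043 V.
Step 5 — Current: I = V / Z = 0.003404 + j0.000221 A = 0.003412∠3.7° A.
Step 6 — Complex power: S = V·I* = 0.03981 - j0.009566 VA.
Step 7 — Real power: P = Re(S) = 0.03981 W.
Step 8 — Reactive power: Q = Im(S) = -0.009566 VAR.
Step 9 — Apparent power: |S| = 0.04094 VA.
Step 10 — Power factor: PF = P/|S| = 0.9723 (leading).

(a) P = 0.03981 W  (b) Q = -0.009566 VAR  (c) S = 0.04094 VA  (d) PF = 0.9723 (leading)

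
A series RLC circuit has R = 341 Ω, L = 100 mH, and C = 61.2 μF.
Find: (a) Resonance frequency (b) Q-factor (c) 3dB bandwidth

Step 1 — Resonance: ω₀ = 1/√(LC) = 1/√(0.1·6.12e-05) = 404.2 rad/s.
Step 2 — f₀ = ω₀/(2π) = 64.33 Hz.
Step 3 — Series Q: Q = ω₀L/R = 404.2·0.1/341 = 0.1185.
Step 4 — Bandwidth: Δω = ω₀/Q = 3410 rad/s; BW = Δω/(2π) = 542.7 Hz.

(a) f₀ = 64.33 Hz  (b) Q = 0.1185  (c) BW = 542.7 Hz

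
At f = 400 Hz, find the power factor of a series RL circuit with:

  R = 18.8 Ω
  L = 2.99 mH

Step 1 — Angular frequency: ω = 2π·f = 2π·400 = 2513 rad/s.
Step 2 — Component impedances:
  R: Z = R = 18.8 Ω
  L: Z = jωL = j·2513·0.00299 = 0 + j7.515 Ω
Step 3 — Series combination: Z_total = R + L = 18.8 + j7.515 Ω = 20.25∠21.8° Ω.
Step 4 — Power factor: PF = cos(φ) = Re(Z)/|Z| = 18.8/20.246 = 0.9286.
Step 5 — Type: Im(Z) = 7.515 ⇒ lagging (phase φ = 21.8°).

PF = 0.9286 (lagging, φ = 21.8°)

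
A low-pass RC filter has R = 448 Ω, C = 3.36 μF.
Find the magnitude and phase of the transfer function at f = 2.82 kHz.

Step 1 — Angular frequency: ω = 2π·2820 = 1.772e+04 rad/s.
Step 2 — Transfer function: H(jω) = 1/(1 + jωRC).
Step 3 — Denominator: 1 + jωRC = 1 + j·1.772e+04·448·3.36e-06 = 1 + j26.67.
Step 4 — H = 0.001404 - j0.03744.
Step 5 — Magnitude: |H| = 0.03747 (-28.5 dB); phase: φ = -87.9°.

|H| = 0.03747 (-28.5 dB), φ = -87.9°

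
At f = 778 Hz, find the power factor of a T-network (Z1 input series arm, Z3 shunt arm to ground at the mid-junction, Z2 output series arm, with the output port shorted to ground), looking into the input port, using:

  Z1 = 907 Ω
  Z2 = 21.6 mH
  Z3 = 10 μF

Step 1 — Angular frequency: ω = 2π·f = 2π·778 = 4888 rad/s.
Step 2 — Component impedances:
  Z1: Z = R = 907 Ω
  Z2: Z = jωL = j·4888·0.0216 = 0 + j105.6 Ω
  Z3: Z = 1/(jωC) = -j/(ω·C) = 0 - j20.46 Ω
Step 3 — With the output port shorted to ground, the output series arm Z2 runs from the junction to ground; the shunt arm Z3 also runs from the junction to ground. They appear in parallel: Z3 || Z2 = 0 - j25.37 Ω.
Step 4 — Series with input arm Z1: Z_in = Z1 + (Z3 || Z2) = 907 - j25.37 Ω = 907.4∠-1.6° Ω.
Step 5 — Power factor: PF = cos(φ) = Re(Z)/|Z| = 907/907.4 = 0.9996.
Step 6 — Type: Im(Z) = -25.37 ⇒ leading (phase φ = -1.6°).

PF = 0.9996 (leading, φ = -1.6°)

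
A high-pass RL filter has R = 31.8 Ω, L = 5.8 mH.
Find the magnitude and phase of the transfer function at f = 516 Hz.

Step 1 — Angular frequency: ω = 2π·516 = 3242 rad/s.
Step 2 — Transfer function: H(jω) = jωL/(R + jωL).
Step 3 — Numerator jωL = j·18.8; denominator R + jωL = 31.8 + j18.8.
Step 4 — H = 0.2591 + j0.4381.
Step 5 — Magnitude: |H| = 0.509 (-5.9 dB); phase: φ = 59.4°.

|H| = 0.509 (-5.9 dB), φ = 59.4°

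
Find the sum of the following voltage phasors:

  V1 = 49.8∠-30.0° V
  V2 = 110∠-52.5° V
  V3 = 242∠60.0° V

Step 1 — Convert each phasor to rectangular form:
  V1 = 49.8·(cos(-30.0°) + j·sin(-30.0°)) = 43.13 - j24.9 V
  V2 = 110·(cos(-52.5°) + j·sin(-52.5°)) = 66.96 - j87.27 V
  V3 = 242·(cos(60.0°) + j·sin(60.0°)) = 121 + j209.6 V
Step 2 — Sum components: V_total = 231.1 + j97.41 V.
Step 3 — Convert to polar: |V_total| = 250.8 V, ∠V_total = 22.9°.

V_total = 250.8∠22.9° V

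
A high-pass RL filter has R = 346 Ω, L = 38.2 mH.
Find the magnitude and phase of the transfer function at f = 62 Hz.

Step 1 — Angular frequency: ω = 2π·62 = 389.6 rad/s.
Step 2 — Transfer function: H(jω) = jωL/(R + jωL).
Step 3 — Numerator jωL = j·14.88; denominator R + jωL = 346 + j14.88.
Step 4 — H = 0.001846 + j0.04293.
Step 5 — Magnitude: |H| = 0.04297 (-27.3 dB); phase: φ = 87.5°.

|H| = 0.04297 (-27.3 dB), φ = 87.5°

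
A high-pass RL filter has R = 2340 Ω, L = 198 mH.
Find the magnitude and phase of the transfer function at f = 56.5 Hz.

Step 1 — Angular frequency: ω = 2π·56.5 = 355 rad/s.
Step 2 — Transfer function: H(jω) = jωL/(R + jωL).
Step 3 — Numerator jωL = j·70.29; denominator R + jωL = 2340 + j70.29.
Step 4 — H = 0.0009015 + j0.03001.
Step 5 — Magnitude: |H| = 0.03002 (-30.5 dB); phase: φ = 88.3°.

|H| = 0.03002 (-30.5 dB), φ = 88.3°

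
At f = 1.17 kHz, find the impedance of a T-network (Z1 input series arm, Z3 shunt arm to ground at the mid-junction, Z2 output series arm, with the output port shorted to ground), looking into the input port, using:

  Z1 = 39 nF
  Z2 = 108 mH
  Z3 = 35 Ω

Step 1 — Angular frequency: ω = 2π·f = 2π·1170 = 7351 rad/s.
Step 2 — Component impedances:
  Z1: Z = 1/(jωC) = -j/(ω·C) = 0 - j3488 Ω
  Z2: Z = jωL = j·7351·0.108 = 0 + j793.9 Ω
  Z3: Z = R = 35 Ω
Step 3 — With the output port shorted to ground, the output series arm Z2 runs from the junction to ground; the shunt arm Z3 also runs from the junction to ground. They appear in parallel: Z3 || Z2 = 34.93 + j1.54 Ω.
Step 4 — Series with input arm Z1: Z_in = Z1 + (Z3 || Z2) = 34.93 - j3486 Ω = 3487∠-89.4° Ω.

Z = 34.93 - j3486 Ω = 3487∠-89.4° Ω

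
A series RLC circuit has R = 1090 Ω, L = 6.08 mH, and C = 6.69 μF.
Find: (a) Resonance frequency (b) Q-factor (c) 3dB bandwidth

Step 1 — Resonance condition Im(Z)=0 gives ω₀ = 1/√(LC).
Step 2 — ω₀ = 1/√(0.00608·6.69e-06) = 4958 rad/s.
Step 3 — f₀ = ω₀/(2π) = 789.1 Hz.
Step 4 — Series Q: Q = ω₀L/R = 4958·0.00608/1090 = 0.02766.
Step 5 — 3dB bandwidth: Δω = ω₀/Q = 1.793e+05 rad/s; BW = Δω/(2π) = 2.853e+04 Hz.

(a) f₀ = 789.1 Hz  (b) Q = 0.02766  (c) BW = 2.853e+04 Hz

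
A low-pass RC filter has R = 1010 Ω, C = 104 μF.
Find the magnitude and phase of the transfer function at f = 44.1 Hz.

Step 1 — Angular frequency: ω = 2π·44.1 = 277.1 rad/s.
Step 2 — Transfer function: H(jω) = 1/(1 + jωRC).
Step 3 — Denominator: 1 + jωRC = 1 + j·277.1·1010·0.000104 = 1 + j29.11.
Step 4 — H = 0.001179 - j0.03432.
Step 5 — Magnitude: |H| = 0.03434 (-29.3 dB); phase: φ = -88.0°.

|H| = 0.03434 (-29.3 dB), φ = -88.0°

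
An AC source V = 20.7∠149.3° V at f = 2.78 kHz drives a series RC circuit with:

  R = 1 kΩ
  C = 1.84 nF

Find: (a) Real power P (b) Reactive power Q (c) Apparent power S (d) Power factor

Step 1 — Angular frequency: ω = 2π·f = 2π·2780 = 1.747e+04 rad/s.
Step 2 — Component impedances:
  R: Z = R = 1000 Ω
  C: Z = 1/(jωC) = -j/(ω·C) = 0 - j3.111e+04 Ω
Step 3 — Series combination: Z_total = R + C = 1000 - j3.111e+04 Ω = 3.113e+04∠-88.2° Ω.
Step 4 — Source phasor: V = 20.7∠149.3° V = -17.8 + j10.57 V.
Step 5 — Current: I = V / Z = -0.0003577 - j0.0005606 A = 0.0006649∠-122.5° A.
Step 6 — Complex power: S = V·I* = 0.0004422 - j0.01376 VA.
Step 7 — Real power: P = Re(S) = 0.0004422 W.
Step 8 — Reactive power: Q = Im(S) = -0.01376 VAR.
Step 9 — Apparent power: |S| = 0.01376 VA.
Step 10 — Power factor: PF = P/|S| = 0.03212 (leading).

(a) P = 0.0004422 W  (b) Q = -0.01376 VAR  (c) S = 0.01376 VA  (d) PF = 0.03212 (leading)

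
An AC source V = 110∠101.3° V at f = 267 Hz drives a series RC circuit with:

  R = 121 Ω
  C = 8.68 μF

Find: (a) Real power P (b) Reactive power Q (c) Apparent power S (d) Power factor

Step 1 — Angular frequency: ω = 2π·f = 2π·267 = 1678 rad/s.
Step 2 — Component impedances:
  R: Z = R = 121 Ω
  C: Z = 1/(jωC) = -j/(ω·C) = 0 - j68.67 Ω
Step 3 — Series combination: Z_total = R + C = 121 - j68.67 Ω = 139.1∠-29.6° Ω.
Step 4 — Source phasor: V = 110∠101.3° V = -21.55 + j107.9 V.
Step 5 — Current: I = V / Z = -0.5174 + j0.5978 A = 0.7906∠130.9° A.
Step 6 — Complex power: S = V·I* = 75.64 - j42.93 VA.
Step 7 — Real power: P = Re(S) = 75.64 W.
Step 8 — Reactive power: Q = Im(S) = -42.93 VAR.
Step 9 — Apparent power: |S| = 86.97 VA.
Step 10 — Power factor: PF = P/|S| = 0.8697 (leading).

(a) P = 75.64 W  (b) Q = -42.93 VAR  (c) S = 86.97 VA  (d) PF = 0.8697 (leading)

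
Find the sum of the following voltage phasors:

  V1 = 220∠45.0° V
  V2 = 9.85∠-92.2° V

Step 1 — Convert each phasor to rectangular form:
  V1 = 220·(cos(45.0°) + j·sin(45.0°)) = 155.6 + j155.6 V
  V2 = 9.85·(cos(-92.2°) + j·sin(-92.2°)) = -0.3781 - j9.843 V
Step 2 — Sum components: V_total = 155.2 + j145.7 V.
Step 3 — Convert to polar: |V_total| = 212.9 V, ∠V_total = 43.2°.

V_total = 212.9∠43.2° V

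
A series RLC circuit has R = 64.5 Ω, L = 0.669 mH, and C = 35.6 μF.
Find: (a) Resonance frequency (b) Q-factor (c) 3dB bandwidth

Step 1 — Resonance: ω₀ = 1/√(LC) = 1/√(0.000669·3.56e-05) = 6480 rad/s.
Step 2 — f₀ = ω₀/(2π) = 1031 Hz.
Step 3 — Series Q: Q = ω₀L/R = 6480·0.000669/64.5 = 0.06721.
Step 4 — Bandwidth: Δω = ω₀/Q = 9.641e+04 rad/s; BW = Δω/(2π) = 1.534e+04 Hz.

(a) f₀ = 1031 Hz  (b) Q = 0.06721  (c) BW = 1.534e+04 Hz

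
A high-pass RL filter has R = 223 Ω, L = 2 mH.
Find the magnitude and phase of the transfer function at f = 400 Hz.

Step 1 — Angular frequency: ω = 2π·400 = 2513 rad/s.
Step 2 — Transfer function: H(jω) = jωL/(R + jωL).
Step 3 — Numerator jωL = j·5.027; denominator R + jωL = 223 + j5.027.
Step 4 — H = 0.0005078 + j0.02253.
Step 5 — Magnitude: |H| = 0.02253 (-32.9 dB); phase: φ = 88.7°.

|H| = 0.02253 (-32.9 dB), φ = 88.7°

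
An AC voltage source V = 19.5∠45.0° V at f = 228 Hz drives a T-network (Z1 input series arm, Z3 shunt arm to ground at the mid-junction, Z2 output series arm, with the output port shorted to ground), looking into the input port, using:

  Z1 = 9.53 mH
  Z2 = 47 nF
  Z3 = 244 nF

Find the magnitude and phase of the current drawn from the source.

Step 1 — Angular frequency: ω = 2π·f = 2π·228 = 1433 rad/s.
Step 2 — Component impedances:
  Z1: Z = jωL = j·1433·0.00953 = 0 + j13.65 Ω
  Z2: Z = 1/(jωC) = -j/(ω·C) = 0 - j1.485e+04 Ω
  Z3: Z = 1/(jωC) = -j/(ω·C) = 0 - j2861 Ω
Step 3 — With the output port shorted to ground, the output series arm Z2 runs from the junction to ground; the shunt arm Z3 also runs from the junction to ground. They appear in parallel: Z3 || Z2 = 0 - j2399 Ω.
Step 4 — Series with input arm Z1: Z_in = Z1 + (Z3 || Z2) = 0 - j2385 Ω = 2385∠-90.0° Ω.
Step 5 — Source phasor: V = 19.5∠45.0° V = 13.79 + j13.79 V.
Step 6 — Ohm's law: I = V / Z_total = (13.79 + j13.79) / (0 - j2385) = -0.005781 + j0.005781 A.
Step 7 — Convert to polar: |I| = 0.008176 A, ∠I = 135.0°.

I = 0.008176∠135.0° A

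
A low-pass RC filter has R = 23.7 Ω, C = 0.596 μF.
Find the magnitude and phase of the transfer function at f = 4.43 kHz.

Step 1 — Angular frequency: ω = 2π·4430 = 2.783e+04 rad/s.
Step 2 — Transfer function: H(jω) = 1/(1 + jωRC).
Step 3 — Denominator: 1 + jωRC = 1 + j·2.783e+04·23.7·5.96e-07 = 1 + j0.3932.
Step 4 — H = 0.8661 - j0.3405.
Step 5 — Magnitude: |H| = 0.9307 (-0.6 dB); phase: φ = -21.5°.

|H| = 0.9307 (-0.6 dB), φ = -21.5°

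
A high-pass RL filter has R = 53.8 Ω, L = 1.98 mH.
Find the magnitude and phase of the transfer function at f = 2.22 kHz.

Step 1 — Angular frequency: ω = 2π·2220 = 1.395e+04 rad/s.
Step 2 — Transfer function: H(jω) = jωL/(R + jωL).
Step 3 — Numerator jωL = j·27.62; denominator R + jωL = 53.8 + j27.62.
Step 4 — H = 0.2086 + j0.4063.
Step 5 — Magnitude: |H| = 0.4567 (-6.8 dB); phase: φ = 62.8°.

|H| = 0.4567 (-6.8 dB), φ = 62.8°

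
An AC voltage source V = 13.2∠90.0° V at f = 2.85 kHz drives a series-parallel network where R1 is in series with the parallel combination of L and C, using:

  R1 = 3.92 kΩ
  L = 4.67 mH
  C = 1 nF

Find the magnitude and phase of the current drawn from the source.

Step 1 — Angular frequency: ω = 2π·f = 2π·2850 = 1.791e+04 rad/s.
Step 2 — Component impedances:
  R1: Z = R = 3920 Ω
  L: Z = jωL = j·1.791e+04·0.00467 = 0 + j83.63 Ω
  C: Z = 1/(jωC) = -j/(ω·C) = 0 - j5.584e+04 Ω
Step 3 — Parallel branch: L || C = 1/(1/L + 1/C) = 0 + j83.75 Ω.
Step 4 — Series with R1: Z_total = R1 + (L || C) = 3920 + j83.75 Ω = 3921∠1.2° Ω.
Step 5 — Source phasor: V = 13.2∠90.0° V = 0 + j13.2 V.
Step 6 — Ohm's law: I = V / Z_total = (0 + j13.2) / (3920 + j83.75) = 7.191e-05 + j0.003366 A.
Step 7 — Convert to polar: |I| = 0.003367 A, ∠I = 88.8°.

I = 0.003367∠88.8° A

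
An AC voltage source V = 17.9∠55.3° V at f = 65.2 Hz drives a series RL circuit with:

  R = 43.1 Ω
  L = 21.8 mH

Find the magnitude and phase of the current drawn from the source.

Step 1 — Angular frequency: ω = 2π·f = 2π·65.2 = 409.7 rad/s.
Step 2 — Component impedances:
  R: Z = R = 43.1 Ω
  L: Z = jωL = j·409.7·0.0218 = 0 + j8.931 Ω
Step 3 — Series combination: Z_total = R + L = 43.1 + j8.931 Ω = 44.02∠11.7° Ω.
Step 4 — Source phasor: V = 17.9∠55.3° V = 10.19 + j14.72 V.
Step 5 — Ohm's law: I = V / Z_total = (10.19 + j14.72) / (43.1 + j8.931) = 0.2945 + j0.2804 A.
Step 6 — Convert to polar: |I| = 0.4067 A, ∠I = 43.6°.

I = 0.4067∠43.6° A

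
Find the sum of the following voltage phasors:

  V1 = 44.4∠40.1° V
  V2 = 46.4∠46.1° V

Step 1 — Convert each phasor to rectangular form:
  V1 = 44.4·(cos(40.1°) + j·sin(40.1°)) = 33.96 + j28.6 V
  V2 = 46.4·(cos(46.1°) + j·sin(46.1°)) = 32.17 + j33.43 V
Step 2 — Sum components: V_total = 66.14 + j62.03 V.
Step 3 — Convert to polar: |V_total| = 90.68 V, ∠V_total = 43.2°.

V_total = 90.68∠43.2° V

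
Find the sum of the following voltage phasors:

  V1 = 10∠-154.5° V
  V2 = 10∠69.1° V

Step 1 — Convert each phasor to rectangular form:
  V1 = 10·(cos(-154.5°) + j·sin(-154.5°)) = -9.026 - j4.305 V
  V2 = 10·(cos(69.1°) + j·sin(69.1°)) = 3.567 + j9.342 V
Step 2 — Sum components: V_total = -5.458 + j5.037 V.
Step 3 — Convert to polar: |V_total| = 7.427 V, ∠V_total = 137.3°.

V_total = 7.427∠137.3° V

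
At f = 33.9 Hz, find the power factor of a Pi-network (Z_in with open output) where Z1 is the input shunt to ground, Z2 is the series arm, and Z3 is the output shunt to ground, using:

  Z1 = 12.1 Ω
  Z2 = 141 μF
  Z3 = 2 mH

Step 1 — Angular frequency: ω = 2π·f = 2π·33.9 = 213 rad/s.
Step 2 — Component impedances:
  Z1: Z = R = 12.1 Ω
  Z2: Z = 1/(jωC) = -j/(ω·C) = 0 - j33.3 Ω
  Z3: Z = jωL = j·213·0.002 = 0 + j0.426 Ω
Step 3 — With open output, the series arm Z2 and the output shunt Z3 appear in series to ground: Z2 + Z3 = 0 - j32.87 Ω.
Step 4 — Parallel with input shunt Z1: Z_in = Z1 || (Z2 + Z3) = 10.66 - j3.923 Ω = 11.36∠-20.2° Ω.
Step 5 — Power factor: PF = cos(φ) = Re(Z)/|Z| = 10.66/11.36 = 0.9384.
Step 6 — Type: Im(Z) = -3.923 ⇒ leading (phase φ = -20.2°).

PF = 0.9384 (leading, φ = -20.2°)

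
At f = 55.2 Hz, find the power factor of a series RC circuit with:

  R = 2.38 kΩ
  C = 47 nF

Step 1 — Angular frequency: ω = 2π·f = 2π·55.2 = 346.8 rad/s.
Step 2 — Component impedances:
  R: Z = R = 2380 Ω
  C: Z = 1/(jωC) = -j/(ω·C) = 0 - j6.135e+04 Ω
Step 3 — Series combination: Z_total = R + C = 2380 - j6.135e+04 Ω = 6.139e+04∠-87.8° Ω.
Step 4 — Power factor: PF = cos(φ) = Re(Z)/|Z| = 2380/6.139e+04 = 0.03877.
Step 5 — Type: Im(Z) = -6.135e+04 ⇒ leading (phase φ = -87.8°).

PF = 0.03877 (leading, φ = -87.8°)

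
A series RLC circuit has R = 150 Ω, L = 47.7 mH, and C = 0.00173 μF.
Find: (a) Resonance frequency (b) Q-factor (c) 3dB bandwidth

Step 1 — Resonance condition Im(Z)=0 gives ω₀ = 1/√(LC).
Step 2 — ω₀ = 1/√(0.0477·1.73e-09) = 1.101e+05 rad/s.
Step 3 — f₀ = ω₀/(2π) = 1.752e+04 Hz.
Step 4 — Series Q: Q = ω₀L/R = 1.101e+05·0.0477/150 = 35.01.
Step 5 — 3dB bandwidth: Δω = ω₀/Q = 3145 rad/s; BW = Δω/(2π) = 500.5 Hz.

(a) f₀ = 1.752e+04 Hz  (b) Q = 35.01  (c) BW = 500.5 Hz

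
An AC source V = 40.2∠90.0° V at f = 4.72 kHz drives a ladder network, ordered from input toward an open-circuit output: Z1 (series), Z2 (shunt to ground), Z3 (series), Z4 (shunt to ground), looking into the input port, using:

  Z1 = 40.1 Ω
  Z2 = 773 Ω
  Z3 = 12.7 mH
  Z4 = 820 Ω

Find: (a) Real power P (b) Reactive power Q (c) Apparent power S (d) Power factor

Step 1 — Angular frequency: ω = 2π·f = 2π·4720 = 2.966e+04 rad/s.
Step 2 — Component impedances:
  Z1: Z = R = 40.1 Ω
  Z2: Z = R = 773 Ω
  Z3: Z = jωL = j·2.966e+04·0.0127 = 0 + j376.6 Ω
  Z4: Z = R = 820 Ω
Step 3 — Ladder network (open output): work backward from the far end, alternating series and parallel combinations. Z_in = 457.9 + j83.99 Ω = 465.5∠10.4° Ω.
Step 4 — Source phasor: V = 40.2∠90.0° V = 0 + j40.2 V.
Step 5 — Current: I = V / Z = 0.01558 + j0.08494 A = 0.08636∠79.6° A.
Step 6 — Complex power: S = V·I* = 3.415 + j0.6264 VA.
Step 7 — Real power: P = Re(S) = 3.415 W.
Step 8 — Reactive power: Q = Im(S) = 0.6264 VAR.
Step 9 — Apparent power: |S| = 3.472 VA.
Step 10 — Power factor: PF = P/|S| = 0.9836 (lagging).

(a) P = 3.415 W  (b) Q = 0.6264 VAR  (c) S = 3.472 VA  (d) PF = 0.9836 (lagging)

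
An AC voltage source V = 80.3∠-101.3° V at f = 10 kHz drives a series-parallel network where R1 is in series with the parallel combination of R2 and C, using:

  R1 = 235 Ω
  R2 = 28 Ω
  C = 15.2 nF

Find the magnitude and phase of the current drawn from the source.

Step 1 — Angular frequency: ω = 2π·f = 2π·1e+04 = 6.283e+04 rad/s.
Step 2 — Component impedances:
  R1: Z = R = 235 Ω
  R2: Z = R = 28 Ω
  C: Z = 1/(jωC) = -j/(ω·C) = 0 - j1047 Ω
Step 3 — Parallel branch: R2 || C = 1/(1/R2 + 1/C) = 27.98 - j0.7482 Ω.
Step 4 — Series with R1: Z_total = R1 + (R2 || C) = 263 - j0.7482 Ω = 263∠-0.2° Ω.
Step 5 — Source phasor: V = 80.3∠-101.3° V = -15.73 - j78.74 V.
Step 6 — Ohm's law: I = V / Z_total = (-15.73 - j78.74) / (263 - j0.7482) = -0.05898 - j0.2996 A.
Step 7 — Convert to polar: |I| = 0.3053 A, ∠I = -101.1°.

I = 0.3053∠-101.1° A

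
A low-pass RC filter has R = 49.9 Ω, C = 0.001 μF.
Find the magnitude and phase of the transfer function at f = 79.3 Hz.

Step 1 — Angular frequency: ω = 2π·79.3 = 498.3 rad/s.
Step 2 — Transfer function: H(jω) = 1/(1 + jωRC).
Step 3 — Denominator: 1 + jωRC = 1 + j·498.3·49.9·1e-09 = 1 + j2.486e-05.
Step 4 — H = 1 - j2.486e-05.
Step 5 — Magnitude: |H| = 1 (-0.0 dB); phase: φ = -0.0°.

|H| = 1 (-0.0 dB), φ = -0.0°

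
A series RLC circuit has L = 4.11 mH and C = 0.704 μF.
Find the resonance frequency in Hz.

Step 1 — Resonance condition Im(Z)=0 gives ω₀ = 1/√(LC).
Step 2 — ω₀ = 1/√(0.00411·7.04e-07) = 1.859e+04 rad/s.
Step 3 — f₀ = ω₀/(2π) = 2959 Hz.

f₀ = 2959 Hz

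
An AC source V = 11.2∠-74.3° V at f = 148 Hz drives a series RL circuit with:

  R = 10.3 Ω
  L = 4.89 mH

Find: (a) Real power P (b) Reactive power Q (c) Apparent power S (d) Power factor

Step 1 — Angular frequency: ω = 2π·f = 2π·148 = 929.9 rad/s.
Step 2 — Component impedances:
  R: Z = R = 10.3 Ω
  L: Z = jωL = j·929.9·0.00489 = 0 + j4.547 Ω
Step 3 — Series combination: Z_total = R + L = 10.3 + j4.547 Ω = 11.26∠23.8° Ω.
Step 4 — Source phasor: V = 11.2∠-74.3° V = 3.031 - j10.78 V.
Step 5 — Current: I = V / Z = -0.1405 - j0.9848 A = 0.9947∠-98.1° A.
Step 6 — Complex power: S = V·I* = 10.19 + j4.5 VA.
Step 7 — Real power: P = Re(S) = 10.19 W.
Step 8 — Reactive power: Q = Im(S) = 4.5 VAR.
Step 9 — Apparent power: |S| = 11.14 VA.
Step 10 — Power factor: PF = P/|S| = 0.9148 (lagging).

(a) P = 10.19 W  (b) Q = 4.5 VAR  (c) S = 11.14 VA  (d) PF = 0.9148 (lagging)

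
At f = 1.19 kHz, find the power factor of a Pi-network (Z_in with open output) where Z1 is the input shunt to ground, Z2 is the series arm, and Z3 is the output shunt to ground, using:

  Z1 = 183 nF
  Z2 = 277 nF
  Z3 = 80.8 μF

Step 1 — Angular frequency: ω = 2π·f = 2π·1190 = 7477 rad/s.
Step 2 — Component impedances:
  Z1: Z = 1/(jωC) = -j/(ω·C) = 0 - j730.8 Ω
  Z2: Z = 1/(jωC) = -j/(ω·C) = 0 - j482.8 Ω
  Z3: Z = 1/(jωC) = -j/(ω·C) = 0 - j1.655 Ω
Step 3 — With open output, the series arm Z2 and the output shunt Z3 appear in series to ground: Z2 + Z3 = 0 - j484.5 Ω.
Step 4 — Parallel with input shunt Z1: Z_in = Z1 || (Z2 + Z3) = 0 - j291.3 Ω = 291.3∠-90.0° Ω.
Step 5 — Power factor: PF = cos(φ) = Re(Z)/|Z| = 0/291.3 = 0.
Step 6 — Type: Im(Z) = -291.3 ⇒ leading (phase φ = -90.0°).

PF = 0 (leading, φ = -90.0°)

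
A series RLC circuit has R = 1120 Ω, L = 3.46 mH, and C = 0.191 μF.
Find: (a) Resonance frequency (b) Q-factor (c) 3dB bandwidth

Step 1 — Resonance: ω₀ = 1/√(LC) = 1/√(0.00346·1.91e-07) = 3.89e+04 rad/s.
Step 2 — f₀ = ω₀/(2π) = 6191 Hz.
Step 3 — Series Q: Q = ω₀L/R = 3.89e+04·0.00346/1120 = 0.1202.
Step 4 — Bandwidth: Δω = ω₀/Q = 3.237e+05 rad/s; BW = Δω/(2π) = 5.152e+04 Hz.

(a) f₀ = 6191 Hz  (b) Q = 0.1202  (c) BW = 5.152e+04 Hz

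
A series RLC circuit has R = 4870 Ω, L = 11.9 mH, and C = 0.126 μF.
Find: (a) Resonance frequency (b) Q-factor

Step 1 — Resonance condition Im(Z)=0 gives ω₀ = 1/√(LC).
Step 2 — ω₀ = 1/√(0.0119·1.26e-07) = 2.583e+04 rad/s.
Step 3 — f₀ = ω₀/(2π) = 4110 Hz.
Step 4 — Series Q: Q = ω₀L/R = 2.583e+04·0.0119/4870 = 0.0631.

(a) f₀ = 4110 Hz  (b) Q = 0.0631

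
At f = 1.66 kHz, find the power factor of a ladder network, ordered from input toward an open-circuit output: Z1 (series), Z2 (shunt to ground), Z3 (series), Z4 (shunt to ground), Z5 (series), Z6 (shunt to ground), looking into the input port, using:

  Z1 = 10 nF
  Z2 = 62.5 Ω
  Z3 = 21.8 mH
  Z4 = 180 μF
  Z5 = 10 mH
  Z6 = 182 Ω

Step 1 — Angular frequency: ω = 2π·f = 2π·1660 = 1.043e+04 rad/s.
Step 2 — Component impedances:
  Z1: Z = 1/(jωC) = -j/(ω·C) = 0 - j9588 Ω
  Z2: Z = R = 62.5 Ω
  Z3: Z = jωL = j·1.043e+04·0.0218 = 0 + j227.4 Ω
  Z4: Z = 1/(jωC) = -j/(ω·C) = 0 - j0.5326 Ω
  Z5: Z = jωL = j·1.043e+04·0.01 = 0 + j104.3 Ω
  Z6: Z = R = 182 Ω
Step 3 — Ladder network (open output): work backward from the far end, alternating series and parallel combinations. Z_in = 58.09 - j9572 Ω = 9572∠-89.7° Ω.
Step 4 — Power factor: PF = cos(φ) = Re(Z)/|Z| = 58.09/9572 = 0.006069.
Step 5 — Type: Im(Z) = -9572 ⇒ leading (phase φ = -89.7°).

PF = 0.006069 (leading, φ = -89.7°)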